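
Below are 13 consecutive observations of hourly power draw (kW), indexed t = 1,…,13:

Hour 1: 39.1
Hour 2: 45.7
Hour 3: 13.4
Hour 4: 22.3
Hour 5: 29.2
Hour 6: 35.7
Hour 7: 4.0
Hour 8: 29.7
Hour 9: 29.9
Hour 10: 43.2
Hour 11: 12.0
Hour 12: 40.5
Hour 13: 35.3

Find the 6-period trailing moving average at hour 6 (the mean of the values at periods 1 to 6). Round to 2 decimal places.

Sum of periods 1–6: 39.1 + 45.7 + 13.4 + 22.3 + 29.2 + 35.7 = 185.4
Divide by 6: 185.4 / 6 = 30.90

30.90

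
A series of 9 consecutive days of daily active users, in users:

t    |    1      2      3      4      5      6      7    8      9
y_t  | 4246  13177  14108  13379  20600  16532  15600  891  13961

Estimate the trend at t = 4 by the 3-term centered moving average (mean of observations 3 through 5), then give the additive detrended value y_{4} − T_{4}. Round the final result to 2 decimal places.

-2650.00

Trend T_4 = (14108 + 13379 + 20600) / 3 = 48087/3 = 16029.0000
Detrended value: 13379 − 16029.0000 = -2650.00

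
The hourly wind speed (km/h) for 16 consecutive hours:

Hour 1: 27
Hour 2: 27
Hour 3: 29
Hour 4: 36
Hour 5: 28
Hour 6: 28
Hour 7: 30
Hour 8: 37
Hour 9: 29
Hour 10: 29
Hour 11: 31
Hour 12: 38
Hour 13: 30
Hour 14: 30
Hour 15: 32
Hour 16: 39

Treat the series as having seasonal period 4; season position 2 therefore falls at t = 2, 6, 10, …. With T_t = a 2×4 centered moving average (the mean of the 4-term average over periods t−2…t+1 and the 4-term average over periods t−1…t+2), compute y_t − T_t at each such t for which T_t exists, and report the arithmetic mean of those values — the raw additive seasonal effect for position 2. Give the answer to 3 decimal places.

-2.625

Season position 2 occurs at t = 6, 10, 14 (where T_t is defined).
t=6: T_6 = 30.62500; y_6 − T_6 = 28 − 30.62500 = -2.62500
t=10: T_10 = 31.62500; y_10 − T_10 = 29 − 31.62500 = -2.62500
t=14: T_14 = 32.62500; y_14 − T_14 = 30 − 32.62500 = -2.62500
Mean deviation: (-2.62500 + -2.62500 + -2.62500) / 3 = -2.625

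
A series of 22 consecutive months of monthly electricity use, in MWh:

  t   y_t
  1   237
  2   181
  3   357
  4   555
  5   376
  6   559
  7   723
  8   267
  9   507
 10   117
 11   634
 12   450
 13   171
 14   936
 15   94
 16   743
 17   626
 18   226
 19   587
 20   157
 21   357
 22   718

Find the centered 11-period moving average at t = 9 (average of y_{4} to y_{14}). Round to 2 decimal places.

481.36

Sum of periods 4–14: 555 + 376 + 559 + 723 + 267 + 507 + 117 + 634 + 450 + 171 + 936 = 5295
Divide by 11: 5295 / 11 = 481.36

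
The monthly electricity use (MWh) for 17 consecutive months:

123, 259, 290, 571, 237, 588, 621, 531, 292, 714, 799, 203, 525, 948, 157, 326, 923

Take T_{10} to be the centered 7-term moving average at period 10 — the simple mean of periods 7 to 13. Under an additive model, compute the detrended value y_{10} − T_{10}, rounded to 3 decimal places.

187.571

Trend T_10 = (621 + 531 + 292 + 714 + 799 + 203 + 525) / 7 = 3685/7 = 526.42857
Detrended value: 714 − 526.42857 = 187.571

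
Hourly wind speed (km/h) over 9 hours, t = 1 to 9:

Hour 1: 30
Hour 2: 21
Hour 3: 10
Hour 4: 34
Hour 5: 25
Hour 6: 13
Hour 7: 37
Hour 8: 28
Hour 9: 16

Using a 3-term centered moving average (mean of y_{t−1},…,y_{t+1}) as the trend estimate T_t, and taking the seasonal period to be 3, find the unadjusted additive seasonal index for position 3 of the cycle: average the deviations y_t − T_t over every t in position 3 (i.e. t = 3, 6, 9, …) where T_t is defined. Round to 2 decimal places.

-11.83

Season position 3 occurs at t = 3, 6 (where T_t is defined).
t=3: T_3 = 21.6667; y_3 − T_3 = 10 − 21.6667 = -11.6667
t=6: T_6 = 25.0000; y_6 − T_6 = 13 − 25.0000 = -12.0000
Mean deviation: (-11.6667 + -12.0000) / 2 = -11.83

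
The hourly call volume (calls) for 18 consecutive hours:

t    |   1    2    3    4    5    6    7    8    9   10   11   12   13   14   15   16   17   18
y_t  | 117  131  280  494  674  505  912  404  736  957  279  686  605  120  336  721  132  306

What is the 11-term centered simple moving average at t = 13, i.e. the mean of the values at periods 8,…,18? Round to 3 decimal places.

480.182

Sum of periods 8–18: 404 + 736 + 957 + 279 + 686 + 605 + 120 + 336 + 721 + 132 + 306 = 5282
Divide by 11: 5282 / 11 = 480.182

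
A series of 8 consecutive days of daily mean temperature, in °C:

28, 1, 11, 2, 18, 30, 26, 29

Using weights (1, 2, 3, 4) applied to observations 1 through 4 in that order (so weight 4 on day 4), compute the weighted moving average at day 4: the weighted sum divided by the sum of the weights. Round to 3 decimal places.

Weighted sum: 1·28 + 2·1 + 3·11 + 4·2 = 28 + 2 + 33 + 8 = 71
Weight total: 1 + 2 + 3 + 4 = 10
WMA = 71 / 10 = 7.100

7.100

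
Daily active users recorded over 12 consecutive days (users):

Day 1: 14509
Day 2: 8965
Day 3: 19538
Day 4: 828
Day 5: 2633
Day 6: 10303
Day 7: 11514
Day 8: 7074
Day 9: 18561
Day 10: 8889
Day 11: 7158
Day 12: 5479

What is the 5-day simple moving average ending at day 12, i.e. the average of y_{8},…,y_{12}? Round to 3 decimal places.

9432.200

Sum of periods 8–12: 7074 + 18561 + 8889 + 7158 + 5479 = 47161
Divide by 5: 47161 / 5 = 9432.200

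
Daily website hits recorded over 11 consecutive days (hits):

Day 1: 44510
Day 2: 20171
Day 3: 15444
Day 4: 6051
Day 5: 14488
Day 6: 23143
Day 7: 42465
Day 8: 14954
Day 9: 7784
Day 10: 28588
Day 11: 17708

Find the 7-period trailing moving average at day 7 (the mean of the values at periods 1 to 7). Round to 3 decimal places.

Sum of periods 1–7: 44510 + 20171 + 15444 + 6051 + 14488 + 23143 + 42465 = 166272
Divide by 7: 166272 / 7 = 23753.143

23753.143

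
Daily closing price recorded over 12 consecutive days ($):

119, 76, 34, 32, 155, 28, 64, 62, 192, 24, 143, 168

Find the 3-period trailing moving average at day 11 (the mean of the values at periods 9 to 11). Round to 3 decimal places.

119.667

Sum of periods 9–11: 192 + 24 + 143 = 359
Divide by 3: 359 / 3 = 119.667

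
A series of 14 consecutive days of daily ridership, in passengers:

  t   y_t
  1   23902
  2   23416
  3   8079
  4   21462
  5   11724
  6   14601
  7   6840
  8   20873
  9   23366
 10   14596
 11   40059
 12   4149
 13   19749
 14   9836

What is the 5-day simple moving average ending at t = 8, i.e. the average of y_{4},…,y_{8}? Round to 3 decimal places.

Sum of periods 4–8: 21462 + 11724 + 14601 + 6840 + 20873 = 75500
Divide by 5: 75500 / 5 = 15100.000

15100.000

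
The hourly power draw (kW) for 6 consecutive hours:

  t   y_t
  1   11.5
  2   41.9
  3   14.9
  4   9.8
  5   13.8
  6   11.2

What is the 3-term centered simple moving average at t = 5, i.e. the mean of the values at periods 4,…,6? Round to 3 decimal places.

11.600

Sum of periods 4–6: 9.8 + 13.8 + 11.2 = 34.8
Divide by 3: 34.8 / 3 = 11.600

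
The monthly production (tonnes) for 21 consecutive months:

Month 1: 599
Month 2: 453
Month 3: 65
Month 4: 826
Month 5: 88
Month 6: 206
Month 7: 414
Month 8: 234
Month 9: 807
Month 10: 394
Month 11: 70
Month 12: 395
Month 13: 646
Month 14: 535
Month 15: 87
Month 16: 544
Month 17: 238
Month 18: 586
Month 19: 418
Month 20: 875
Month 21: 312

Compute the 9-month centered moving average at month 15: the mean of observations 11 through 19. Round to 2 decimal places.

391.00

Sum of periods 11–19: 70 + 395 + 646 + 535 + 87 + 544 + 238 + 586 + 418 = 3519
Divide by 9: 3519 / 9 = 391.00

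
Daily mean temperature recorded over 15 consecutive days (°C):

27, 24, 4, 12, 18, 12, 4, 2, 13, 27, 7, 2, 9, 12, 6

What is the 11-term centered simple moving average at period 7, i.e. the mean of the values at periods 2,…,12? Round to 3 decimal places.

Sum of periods 2–12: 24 + 4 + 12 + 18 + 12 + 4 + 2 + 13 + 27 + 7 + 2 = 125
Divide by 11: 125 / 11 = 11.364

11.364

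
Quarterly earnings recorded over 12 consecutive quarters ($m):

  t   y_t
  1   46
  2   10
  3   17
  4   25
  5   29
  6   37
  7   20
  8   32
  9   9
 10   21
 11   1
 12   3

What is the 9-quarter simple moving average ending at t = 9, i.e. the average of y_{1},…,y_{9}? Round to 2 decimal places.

25.00

Sum of periods 1–9: 46 + 10 + 17 + 25 + 29 + 37 + 20 + 32 + 9 = 225
Divide by 9: 225 / 9 = 25.00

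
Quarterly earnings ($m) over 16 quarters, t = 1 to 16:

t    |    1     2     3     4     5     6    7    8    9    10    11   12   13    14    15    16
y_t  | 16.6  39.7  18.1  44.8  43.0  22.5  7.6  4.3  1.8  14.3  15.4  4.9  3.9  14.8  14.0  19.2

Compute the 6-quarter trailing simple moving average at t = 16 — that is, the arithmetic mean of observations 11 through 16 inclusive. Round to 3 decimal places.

Sum of periods 11–16: 15.4 + 4.9 + 3.9 + 14.8 + 14.0 + 19.2 = 72.2
Divide by 6: 72.2 / 6 = 12.033

12.033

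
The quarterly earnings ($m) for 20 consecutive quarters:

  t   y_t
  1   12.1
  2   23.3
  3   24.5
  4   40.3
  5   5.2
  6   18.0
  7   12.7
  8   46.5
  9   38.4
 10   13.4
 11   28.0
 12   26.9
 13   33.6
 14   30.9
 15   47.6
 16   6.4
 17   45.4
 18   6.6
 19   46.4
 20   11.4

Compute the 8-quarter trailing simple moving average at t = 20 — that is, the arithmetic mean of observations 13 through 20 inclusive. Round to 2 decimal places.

28.54

Sum of periods 13–20: 33.6 + 30.9 + 47.6 + 6.4 + 45.4 + 6.6 + 46.4 + 11.4 = 228.3
Divide by 8: 228.3 / 8 = 28.54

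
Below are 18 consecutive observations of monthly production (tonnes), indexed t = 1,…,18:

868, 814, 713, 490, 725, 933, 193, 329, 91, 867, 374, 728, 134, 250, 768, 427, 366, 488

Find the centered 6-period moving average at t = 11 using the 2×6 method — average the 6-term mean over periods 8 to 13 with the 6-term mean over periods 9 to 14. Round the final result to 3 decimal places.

Sum over 8–13: 329 + 91 + 867 + 374 + 728 + 134 = 2523
Sum over 9–14: 91 + 867 + 374 + 728 + 134 + 250 = 2444
CMA at t=11 = (2523 + 2444) / (2·6) = 4967 / 12 = 413.917

413.917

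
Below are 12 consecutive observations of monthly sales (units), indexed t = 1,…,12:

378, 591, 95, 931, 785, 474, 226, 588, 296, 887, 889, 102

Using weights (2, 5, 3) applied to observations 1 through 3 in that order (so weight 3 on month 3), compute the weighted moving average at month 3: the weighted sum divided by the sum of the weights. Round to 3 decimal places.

Weighted sum: 2·378 + 5·591 + 3·95 = 756 + 2955 + 285 = 3996
Weight total: 2 + 5 + 3 = 10
WMA = 3996 / 10 = 399.600

399.600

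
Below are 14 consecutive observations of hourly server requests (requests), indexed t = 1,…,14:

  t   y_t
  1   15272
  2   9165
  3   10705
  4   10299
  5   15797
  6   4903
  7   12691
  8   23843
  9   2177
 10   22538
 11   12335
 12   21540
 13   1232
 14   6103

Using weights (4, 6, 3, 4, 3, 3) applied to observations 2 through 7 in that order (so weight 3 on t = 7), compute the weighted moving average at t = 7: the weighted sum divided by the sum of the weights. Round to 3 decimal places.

10772.043

Weighted sum: 4·9165 + 6·10705 + 3·10299 + 4·15797 + 3·4903 + 3·12691 = 36660 + 64230 + 30897 + 63188 + 14709 + 38073 = 247757
Weight total: 4 + 6 + 3 + 4 + 3 + 3 = 23
WMA = 247757 / 23 = 10772.043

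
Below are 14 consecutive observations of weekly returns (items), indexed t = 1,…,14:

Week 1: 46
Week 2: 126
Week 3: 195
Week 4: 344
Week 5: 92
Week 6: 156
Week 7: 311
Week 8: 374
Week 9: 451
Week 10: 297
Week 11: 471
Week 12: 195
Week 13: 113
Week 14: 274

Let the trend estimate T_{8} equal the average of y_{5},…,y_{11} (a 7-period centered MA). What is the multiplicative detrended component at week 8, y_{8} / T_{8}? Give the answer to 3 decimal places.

1.217

Trend T_8 = (92 + 156 + 311 + 374 + 451 + 297 + 471) / 7 = 2152/7 = 307.42857
Ratio to trend: 374 / 307.42857 = 1.217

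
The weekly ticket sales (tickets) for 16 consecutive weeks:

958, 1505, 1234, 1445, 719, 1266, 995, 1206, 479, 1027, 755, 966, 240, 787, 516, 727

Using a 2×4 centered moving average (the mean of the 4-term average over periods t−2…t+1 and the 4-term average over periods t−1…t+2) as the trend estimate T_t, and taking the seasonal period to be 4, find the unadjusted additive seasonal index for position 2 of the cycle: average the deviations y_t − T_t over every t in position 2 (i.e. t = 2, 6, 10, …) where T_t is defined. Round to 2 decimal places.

Season position 2 occurs at t = 6, 10, 14 (where T_t is defined).
t=6: T_6 = 1076.3750; y_6 − T_6 = 1266 − 1076.3750 = 189.6250
t=10: T_10 = 836.7500; y_10 − T_10 = 1027 − 836.7500 = 190.2500
t=14: T_14 = 597.3750; y_14 − T_14 = 787 − 597.3750 = 189.6250
Mean deviation: (189.6250 + 190.2500 + 189.6250) / 3 = 189.83

189.83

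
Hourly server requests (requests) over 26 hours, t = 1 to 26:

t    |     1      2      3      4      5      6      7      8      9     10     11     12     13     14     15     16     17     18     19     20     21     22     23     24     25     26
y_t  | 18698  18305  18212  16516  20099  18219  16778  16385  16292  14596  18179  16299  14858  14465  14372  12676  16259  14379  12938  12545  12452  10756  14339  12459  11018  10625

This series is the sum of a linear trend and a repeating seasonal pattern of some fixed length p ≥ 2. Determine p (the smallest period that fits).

First differences y_{t+1} − y_t: -393, -93, -1696, 3583, -1880, -1441, -393, -93, -1696, 3583, -1880, -1441, -393, -93, …
The difference pattern repeats every 6 terms and not for any smaller step, so p = 6.

6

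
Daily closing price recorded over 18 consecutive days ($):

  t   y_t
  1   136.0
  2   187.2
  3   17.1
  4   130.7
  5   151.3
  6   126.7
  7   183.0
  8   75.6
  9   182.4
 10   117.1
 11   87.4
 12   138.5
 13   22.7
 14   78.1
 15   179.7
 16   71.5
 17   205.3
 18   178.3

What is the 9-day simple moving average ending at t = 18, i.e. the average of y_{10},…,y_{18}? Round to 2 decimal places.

119.84

Sum of periods 10–18: 117.1 + 87.4 + 138.5 + 22.7 + 78.1 + 179.7 + 71.5 + 205.3 + 178.3 = 1078.6
Divide by 9: 1078.6 / 9 = 119.84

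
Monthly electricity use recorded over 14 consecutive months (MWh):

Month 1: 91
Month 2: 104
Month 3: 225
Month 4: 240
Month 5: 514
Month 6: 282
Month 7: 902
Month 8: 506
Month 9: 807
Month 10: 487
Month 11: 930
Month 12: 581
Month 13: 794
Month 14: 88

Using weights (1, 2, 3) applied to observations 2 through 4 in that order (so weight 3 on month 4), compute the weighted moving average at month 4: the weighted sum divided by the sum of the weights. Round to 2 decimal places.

Weighted sum: 1·104 + 2·225 + 3·240 = 104 + 450 + 720 = 1274
Weight total: 1 + 2 + 3 = 6
WMA = 1274 / 6 = 212.33

212.33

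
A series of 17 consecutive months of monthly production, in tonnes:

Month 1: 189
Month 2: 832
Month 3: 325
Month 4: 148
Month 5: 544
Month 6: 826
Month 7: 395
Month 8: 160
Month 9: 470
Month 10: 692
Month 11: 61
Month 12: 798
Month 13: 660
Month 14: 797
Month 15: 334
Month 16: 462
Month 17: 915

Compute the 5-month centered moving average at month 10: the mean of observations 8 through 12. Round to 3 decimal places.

436.200

Sum of periods 8–12: 160 + 470 + 692 + 61 + 798 = 2181
Divide by 5: 2181 / 5 = 436.200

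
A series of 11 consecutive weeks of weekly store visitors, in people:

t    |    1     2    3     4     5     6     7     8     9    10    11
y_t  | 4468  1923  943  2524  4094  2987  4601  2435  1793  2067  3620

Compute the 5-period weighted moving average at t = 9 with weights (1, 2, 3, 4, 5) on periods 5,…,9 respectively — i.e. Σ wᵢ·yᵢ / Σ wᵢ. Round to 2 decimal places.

2838.40

Weighted sum: 1·4094 + 2·2987 + 3·4601 + 4·2435 + 5·1793 = 4094 + 5974 + 13803 + 9740 + 8965 = 42576
Weight total: 1 + 2 + 3 + 4 + 5 = 15
WMA = 42576 / 15 = 2838.40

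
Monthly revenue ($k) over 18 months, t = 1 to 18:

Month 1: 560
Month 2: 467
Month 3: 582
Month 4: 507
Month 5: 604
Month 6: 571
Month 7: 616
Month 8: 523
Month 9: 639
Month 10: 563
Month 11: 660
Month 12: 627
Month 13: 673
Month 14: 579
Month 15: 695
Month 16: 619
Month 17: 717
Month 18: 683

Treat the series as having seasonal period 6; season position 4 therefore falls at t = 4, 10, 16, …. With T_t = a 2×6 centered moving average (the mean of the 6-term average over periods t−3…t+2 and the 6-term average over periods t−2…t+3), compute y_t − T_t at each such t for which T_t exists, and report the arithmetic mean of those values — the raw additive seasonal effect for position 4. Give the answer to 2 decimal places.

-46.29

Season position 4 occurs at t = 4, 10 (where T_t is defined).
t=4: T_4 = 553.1667; y_4 − T_4 = 507 − 553.1667 = -46.1667
t=10: T_10 = 609.4167; y_10 − T_10 = 563 − 609.4167 = -46.4167
Mean deviation: (-46.1667 + -46.4167) / 2 = -46.29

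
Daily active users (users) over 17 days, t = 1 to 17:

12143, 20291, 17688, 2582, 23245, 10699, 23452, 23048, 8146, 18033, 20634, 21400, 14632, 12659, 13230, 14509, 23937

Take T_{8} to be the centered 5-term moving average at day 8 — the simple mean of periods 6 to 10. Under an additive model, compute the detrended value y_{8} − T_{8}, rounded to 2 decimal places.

6372.40

Trend T_8 = (10699 + 23452 + 23048 + 8146 + 18033) / 5 = 83378/5 = 16675.6000
Detrended value: 23048 − 16675.6000 = 6372.40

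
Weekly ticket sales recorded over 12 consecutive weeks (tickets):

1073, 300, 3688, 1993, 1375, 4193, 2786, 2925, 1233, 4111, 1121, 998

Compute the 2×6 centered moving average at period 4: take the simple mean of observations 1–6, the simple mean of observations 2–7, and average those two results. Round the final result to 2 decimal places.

Sum over 1–6: 1073 + 300 + 3688 + 1993 + 1375 + 4193 = 12622
Sum over 2–7: 300 + 3688 + 1993 + 1375 + 4193 + 2786 = 14335
CMA at t=4 = (12622 + 14335) / (2·6) = 26957 / 12 = 2246.42

2246.42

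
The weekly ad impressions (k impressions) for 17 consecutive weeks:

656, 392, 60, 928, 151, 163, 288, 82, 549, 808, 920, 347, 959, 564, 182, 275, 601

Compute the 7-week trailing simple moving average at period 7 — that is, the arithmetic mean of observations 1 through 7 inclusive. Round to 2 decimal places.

Sum of periods 1–7: 656 + 392 + 60 + 928 + 151 + 163 + 288 = 2638
Divide by 7: 2638 / 7 = 376.86

376.86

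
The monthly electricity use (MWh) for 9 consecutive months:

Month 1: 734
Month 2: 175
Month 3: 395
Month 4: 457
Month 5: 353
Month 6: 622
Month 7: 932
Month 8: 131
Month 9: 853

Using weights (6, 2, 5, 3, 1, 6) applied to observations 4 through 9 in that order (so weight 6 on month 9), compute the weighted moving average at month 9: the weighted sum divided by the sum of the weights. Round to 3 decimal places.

Weighted sum: 6·457 + 2·353 + 5·622 + 3·932 + 1·131 + 6·853 = 2742 + 706 + 3110 + 2796 + 131 + 5118 = 14603
Weight total: 6 + 2 + 5 + 3 + 1 + 6 = 23
WMA = 14603 / 23 = 634.913

634.913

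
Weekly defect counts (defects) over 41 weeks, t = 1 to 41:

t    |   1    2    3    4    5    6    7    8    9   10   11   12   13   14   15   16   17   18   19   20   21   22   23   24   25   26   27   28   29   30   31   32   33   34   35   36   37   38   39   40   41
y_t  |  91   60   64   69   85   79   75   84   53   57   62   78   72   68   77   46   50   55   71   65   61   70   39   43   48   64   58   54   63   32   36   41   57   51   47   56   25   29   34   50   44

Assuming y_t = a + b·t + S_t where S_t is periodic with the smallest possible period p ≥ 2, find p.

7

First differences y_{t+1} − y_t: -31, 4, 5, 16, -6, -4, 9, -31, 4, 5, 16, -6, -4, 9, -31, 4, …
The difference pattern repeats every 7 terms and not for any smaller step, so p = 7.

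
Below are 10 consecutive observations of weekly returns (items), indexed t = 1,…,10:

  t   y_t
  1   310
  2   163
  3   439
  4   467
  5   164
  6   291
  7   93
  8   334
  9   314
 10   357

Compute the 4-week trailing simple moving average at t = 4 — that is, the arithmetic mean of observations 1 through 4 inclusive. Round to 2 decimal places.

344.75

Sum of periods 1–4: 310 + 163 + 439 + 467 = 1379
Divide by 4: 1379 / 4 = 344.75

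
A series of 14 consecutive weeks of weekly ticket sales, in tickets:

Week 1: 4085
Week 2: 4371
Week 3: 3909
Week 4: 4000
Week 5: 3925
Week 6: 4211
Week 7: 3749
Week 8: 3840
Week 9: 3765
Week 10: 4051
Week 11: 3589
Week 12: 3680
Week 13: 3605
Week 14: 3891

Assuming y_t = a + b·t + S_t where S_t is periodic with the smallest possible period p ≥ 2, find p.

First differences y_{t+1} − y_t: 286, -462, 91, -75, 286, -462, 91, -75, 286, -462, …
The difference pattern repeats every 4 terms and not for any smaller step, so p = 4.

4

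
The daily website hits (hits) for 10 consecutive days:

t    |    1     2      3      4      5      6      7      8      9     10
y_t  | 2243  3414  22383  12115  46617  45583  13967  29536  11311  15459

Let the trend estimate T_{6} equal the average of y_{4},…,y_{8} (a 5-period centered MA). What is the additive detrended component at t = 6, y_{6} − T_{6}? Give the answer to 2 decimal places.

16019.40

Trend T_6 = (12115 + 46617 + 45583 + 13967 + 29536) / 5 = 147818/5 = 29563.6000
Detrended value: 45583 − 29563.6000 = 16019.40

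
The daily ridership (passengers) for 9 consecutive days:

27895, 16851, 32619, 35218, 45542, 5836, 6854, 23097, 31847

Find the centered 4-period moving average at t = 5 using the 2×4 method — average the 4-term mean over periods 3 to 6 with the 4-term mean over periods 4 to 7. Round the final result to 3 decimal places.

Sum over 3–6: 32619 + 35218 + 45542 + 5836 = 119215
Sum over 4–7: 35218 + 45542 + 5836 + 6854 = 93450
CMA at t=5 = (119215 + 93450) / (2·4) = 212665 / 8 = 26583.125

26583.125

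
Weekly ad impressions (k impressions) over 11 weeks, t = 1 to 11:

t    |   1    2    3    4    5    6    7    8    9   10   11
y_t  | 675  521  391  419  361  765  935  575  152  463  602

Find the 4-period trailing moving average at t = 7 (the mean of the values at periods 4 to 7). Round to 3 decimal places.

620.000

Sum of periods 4–7: 419 + 361 + 765 + 935 = 2480
Divide by 4: 2480 / 4 = 620.000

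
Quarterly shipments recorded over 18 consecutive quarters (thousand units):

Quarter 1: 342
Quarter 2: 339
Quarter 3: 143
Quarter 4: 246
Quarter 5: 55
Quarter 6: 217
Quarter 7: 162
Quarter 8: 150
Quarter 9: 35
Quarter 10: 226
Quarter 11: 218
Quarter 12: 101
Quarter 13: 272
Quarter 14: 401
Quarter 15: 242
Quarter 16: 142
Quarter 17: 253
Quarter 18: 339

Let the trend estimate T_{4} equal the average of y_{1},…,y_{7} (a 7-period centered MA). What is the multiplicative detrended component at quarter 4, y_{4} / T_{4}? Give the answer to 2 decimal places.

Trend T_4 = (342 + 339 + 143 + 246 + 55 + 217 + 162) / 7 = 1504/7 = 214.8571
Ratio to trend: 246 / 214.8571 = 1.14

1.14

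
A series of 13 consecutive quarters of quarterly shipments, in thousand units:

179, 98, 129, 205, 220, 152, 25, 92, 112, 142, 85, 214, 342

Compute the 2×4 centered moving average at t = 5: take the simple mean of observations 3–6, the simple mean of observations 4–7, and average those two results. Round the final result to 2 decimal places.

Sum over 3–6: 129 + 205 + 220 + 152 = 706
Sum over 4–7: 205 + 220 + 152 + 25 = 602
CMA at t=5 = (706 + 602) / (2·4) = 1308 / 8 = 163.50

163.50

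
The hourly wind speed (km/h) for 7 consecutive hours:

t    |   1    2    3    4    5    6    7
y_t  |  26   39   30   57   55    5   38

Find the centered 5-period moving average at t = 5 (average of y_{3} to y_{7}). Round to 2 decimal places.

37.00

Sum of periods 3–7: 30 + 57 + 55 + 5 + 38 = 185
Divide by 5: 185 / 5 = 37.00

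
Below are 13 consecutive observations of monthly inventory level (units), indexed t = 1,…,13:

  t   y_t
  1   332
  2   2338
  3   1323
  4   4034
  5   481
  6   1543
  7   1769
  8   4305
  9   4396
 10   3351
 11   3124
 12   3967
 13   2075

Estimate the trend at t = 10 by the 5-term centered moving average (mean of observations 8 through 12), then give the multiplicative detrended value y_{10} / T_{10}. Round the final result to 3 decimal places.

Trend T_10 = (4305 + 4396 + 3351 + 3124 + 3967) / 5 = 19143/5 = 3828.60000
Ratio to trend: 3351 / 3828.60000 = 0.875

0.875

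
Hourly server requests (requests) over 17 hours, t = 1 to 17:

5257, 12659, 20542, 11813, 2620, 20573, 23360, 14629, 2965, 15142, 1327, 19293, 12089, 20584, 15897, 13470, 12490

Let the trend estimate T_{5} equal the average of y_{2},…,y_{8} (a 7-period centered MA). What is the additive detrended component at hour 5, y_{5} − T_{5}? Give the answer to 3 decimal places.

Trend T_5 = (12659 + 20542 + 11813 + 2620 + 20573 + 23360 + 14629) / 7 = 106196/7 = 15170.85714
Detrended value: 2620 − 15170.85714 = -12550.857

-12550.857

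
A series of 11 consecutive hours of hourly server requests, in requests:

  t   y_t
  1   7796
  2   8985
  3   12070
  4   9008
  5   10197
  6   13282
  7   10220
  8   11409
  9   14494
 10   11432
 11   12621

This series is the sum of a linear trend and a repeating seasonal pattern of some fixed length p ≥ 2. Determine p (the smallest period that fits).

First differences y_{t+1} − y_t: 1189, 3085, -3062, 1189, 3085, -3062, 1189, 3085, …
The difference pattern repeats every 3 terms and not for any smaller step, so p = 3.

3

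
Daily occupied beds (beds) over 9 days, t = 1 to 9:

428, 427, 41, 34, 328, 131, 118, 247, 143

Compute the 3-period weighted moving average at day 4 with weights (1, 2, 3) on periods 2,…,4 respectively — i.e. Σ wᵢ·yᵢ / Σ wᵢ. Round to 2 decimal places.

101.83

Weighted sum: 1·427 + 2·41 + 3·34 = 427 + 82 + 102 = 611
Weight total: 1 + 2 + 3 = 6
WMA = 611 / 6 = 101.83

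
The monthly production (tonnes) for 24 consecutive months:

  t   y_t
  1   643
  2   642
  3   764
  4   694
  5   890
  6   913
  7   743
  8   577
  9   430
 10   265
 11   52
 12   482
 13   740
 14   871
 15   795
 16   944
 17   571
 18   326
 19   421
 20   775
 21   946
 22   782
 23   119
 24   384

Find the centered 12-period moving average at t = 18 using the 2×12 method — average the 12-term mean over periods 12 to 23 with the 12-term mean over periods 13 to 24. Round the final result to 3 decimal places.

Sum over 12–23: 482 + 740 + 871 + 795 + 944 + 571 + 326 + 421 + 775 + 946 + 782 + 119 = 7772
Sum over 13–24: 740 + 871 + 795 + 944 + 571 + 326 + 421 + 775 + 946 + 782 + 119 + 384 = 7674
CMA at t=18 = (7772 + 7674) / (2·12) = 15446 / 24 = 643.583

643.583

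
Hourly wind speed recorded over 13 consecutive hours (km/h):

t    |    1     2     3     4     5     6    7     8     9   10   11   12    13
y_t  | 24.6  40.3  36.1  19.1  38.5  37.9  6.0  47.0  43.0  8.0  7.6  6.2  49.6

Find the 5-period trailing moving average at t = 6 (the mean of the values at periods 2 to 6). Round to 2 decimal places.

Sum of periods 2–6: 40.3 + 36.1 + 19.1 + 38.5 + 37.9 = 171.9
Divide by 5: 171.9 / 5 = 34.38

34.38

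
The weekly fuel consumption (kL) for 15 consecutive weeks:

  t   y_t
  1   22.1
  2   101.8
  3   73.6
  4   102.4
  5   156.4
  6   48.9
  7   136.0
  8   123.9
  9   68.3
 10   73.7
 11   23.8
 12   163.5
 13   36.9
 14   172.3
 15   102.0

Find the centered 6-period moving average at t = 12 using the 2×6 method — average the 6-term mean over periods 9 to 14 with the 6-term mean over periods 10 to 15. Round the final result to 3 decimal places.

Sum over 9–14: 68.3 + 73.7 + 23.8 + 163.5 + 36.9 + 172.3 = 538.5
Sum over 10–15: 73.7 + 23.8 + 163.5 + 36.9 + 172.3 + 102.0 = 572.2
CMA at t=12 = (538.5 + 572.2) / (2·6) = 1110.7 / 12 = 92.558

92.558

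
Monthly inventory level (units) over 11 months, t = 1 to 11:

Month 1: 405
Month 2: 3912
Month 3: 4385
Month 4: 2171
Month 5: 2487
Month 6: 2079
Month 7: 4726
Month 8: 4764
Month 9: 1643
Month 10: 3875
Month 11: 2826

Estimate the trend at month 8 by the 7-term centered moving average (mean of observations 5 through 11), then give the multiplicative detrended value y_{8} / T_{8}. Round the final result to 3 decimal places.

1.489

Trend T_8 = (2487 + 2079 + 4726 + 4764 + 1643 + 3875 + 2826) / 7 = 22400/7 = 3200.00000
Ratio to trend: 4764 / 3200.00000 = 1.489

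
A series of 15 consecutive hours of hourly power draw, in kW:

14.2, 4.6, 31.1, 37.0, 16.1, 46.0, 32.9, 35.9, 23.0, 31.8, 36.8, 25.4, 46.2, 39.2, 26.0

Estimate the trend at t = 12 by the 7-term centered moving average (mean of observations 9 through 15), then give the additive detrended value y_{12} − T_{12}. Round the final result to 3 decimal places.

-7.229

Trend T_12 = (23.0 + 31.8 + 36.8 + 25.4 + 46.2 + 39.2 + 26.0) / 7 = 228.4/7 = 32.62857
Detrended value: 25.4 − 32.62857 = -7.229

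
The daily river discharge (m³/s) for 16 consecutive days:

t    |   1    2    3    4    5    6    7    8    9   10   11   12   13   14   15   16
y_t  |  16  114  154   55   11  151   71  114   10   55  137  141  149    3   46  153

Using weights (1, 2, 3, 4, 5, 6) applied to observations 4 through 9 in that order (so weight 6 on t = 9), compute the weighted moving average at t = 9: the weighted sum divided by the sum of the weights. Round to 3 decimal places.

Weighted sum: 1·55 + 2·11 + 3·151 + 4·71 + 5·114 + 6·10 = 55 + 22 + 453 + 284 + 570 + 60 = 1444
Weight total: 1 + 2 + 3 + 4 + 5 + 6 = 21
WMA = 1444 / 21 = 68.762

68.762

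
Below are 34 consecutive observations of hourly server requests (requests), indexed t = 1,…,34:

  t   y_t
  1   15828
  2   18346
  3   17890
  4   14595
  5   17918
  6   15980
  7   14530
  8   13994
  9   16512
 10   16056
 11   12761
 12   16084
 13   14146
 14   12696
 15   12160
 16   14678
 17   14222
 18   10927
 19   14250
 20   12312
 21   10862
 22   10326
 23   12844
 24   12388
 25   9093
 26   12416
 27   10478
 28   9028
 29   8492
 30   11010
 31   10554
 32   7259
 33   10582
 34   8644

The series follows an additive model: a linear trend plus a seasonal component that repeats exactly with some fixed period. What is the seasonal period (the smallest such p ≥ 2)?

7

First differences y_{t+1} − y_t: 2518, -456, -3295, 3323, -1938, -1450, -536, 2518, -456, -3295, 3323, -1938, -1450, -536, 2518, -456, …
The difference pattern repeats every 7 terms and not for any smaller step, so p = 7.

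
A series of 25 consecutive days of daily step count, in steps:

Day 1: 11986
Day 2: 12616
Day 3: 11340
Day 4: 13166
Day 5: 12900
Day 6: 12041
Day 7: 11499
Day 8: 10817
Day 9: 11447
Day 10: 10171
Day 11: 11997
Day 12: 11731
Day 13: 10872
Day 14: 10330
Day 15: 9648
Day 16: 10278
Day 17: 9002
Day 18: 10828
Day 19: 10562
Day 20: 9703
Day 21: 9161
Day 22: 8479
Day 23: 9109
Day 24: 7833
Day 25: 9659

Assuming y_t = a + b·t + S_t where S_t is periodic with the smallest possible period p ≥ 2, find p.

7

First differences y_{t+1} − y_t: 630, -1276, 1826, -266, -859, -542, -682, 630, -1276, 1826, -266, -859, -542, -682, 630, -1276, …
The difference pattern repeats every 7 terms and not for any smaller step, so p = 7.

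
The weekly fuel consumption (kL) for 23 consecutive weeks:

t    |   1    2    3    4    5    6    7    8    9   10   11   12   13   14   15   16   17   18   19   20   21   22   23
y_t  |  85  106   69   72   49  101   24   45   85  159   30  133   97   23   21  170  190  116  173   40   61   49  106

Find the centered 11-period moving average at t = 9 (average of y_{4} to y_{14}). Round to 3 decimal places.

74.364

Sum of periods 4–14: 72 + 49 + 101 + 24 + 45 + 85 + 159 + 30 + 133 + 97 + 23 = 818
Divide by 11: 818 / 11 = 74.364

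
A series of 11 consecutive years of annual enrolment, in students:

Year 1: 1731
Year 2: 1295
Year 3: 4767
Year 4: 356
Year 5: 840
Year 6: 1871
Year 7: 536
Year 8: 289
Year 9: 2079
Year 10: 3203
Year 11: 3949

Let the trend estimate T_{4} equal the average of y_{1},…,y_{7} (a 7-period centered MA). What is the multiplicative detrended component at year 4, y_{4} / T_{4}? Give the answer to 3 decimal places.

Trend T_4 = (1731 + 1295 + 4767 + 356 + 840 + 1871 + 536) / 7 = 11396/7 = 1628.00000
Ratio to trend: 356 / 1628.00000 = 0.219

0.219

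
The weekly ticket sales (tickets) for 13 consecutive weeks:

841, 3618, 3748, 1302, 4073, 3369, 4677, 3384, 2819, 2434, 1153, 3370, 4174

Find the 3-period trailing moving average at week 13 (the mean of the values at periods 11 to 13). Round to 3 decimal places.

Sum of periods 11–13: 1153 + 3370 + 4174 = 8697
Divide by 3: 8697 / 3 = 2899.000

2899.000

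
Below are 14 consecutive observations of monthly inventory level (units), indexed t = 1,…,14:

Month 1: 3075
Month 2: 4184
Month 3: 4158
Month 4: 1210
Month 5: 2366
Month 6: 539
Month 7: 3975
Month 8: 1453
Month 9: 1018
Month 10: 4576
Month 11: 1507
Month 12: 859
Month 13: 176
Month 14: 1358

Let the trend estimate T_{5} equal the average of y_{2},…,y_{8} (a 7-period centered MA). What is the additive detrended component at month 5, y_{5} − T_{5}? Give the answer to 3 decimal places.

Trend T_5 = (4184 + 4158 + 1210 + 2366 + 539 + 3975 + 1453) / 7 = 17885/7 = 2555.00000
Detrended value: 2366 − 2555.00000 = -189.000

-189.000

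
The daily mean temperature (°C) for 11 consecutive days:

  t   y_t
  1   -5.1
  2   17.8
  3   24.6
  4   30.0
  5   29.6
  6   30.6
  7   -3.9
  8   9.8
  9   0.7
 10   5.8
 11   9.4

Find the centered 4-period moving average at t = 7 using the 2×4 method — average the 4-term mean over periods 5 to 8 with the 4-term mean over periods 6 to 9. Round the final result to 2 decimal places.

Sum over 5–8: 29.6 + 30.6 + (-3.9) + 9.8 = 66.1
Sum over 6–9: 30.6 + (-3.9) + 9.8 + 0.7 = 37.2
CMA at t=7 = (66.1 + 37.2) / (2·4) = 103.3 / 8 = 12.91

12.91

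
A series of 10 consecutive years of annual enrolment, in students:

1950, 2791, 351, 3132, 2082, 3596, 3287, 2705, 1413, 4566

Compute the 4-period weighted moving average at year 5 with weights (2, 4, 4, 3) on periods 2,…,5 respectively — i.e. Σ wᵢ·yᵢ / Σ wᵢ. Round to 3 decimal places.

1981.538

Weighted sum: 2·2791 + 4·351 + 4·3132 + 3·2082 = 5582 + 1404 + 12528 + 6246 = 25760
Weight total: 2 + 4 + 4 + 3 = 13
WMA = 25760 / 13 = 1981.538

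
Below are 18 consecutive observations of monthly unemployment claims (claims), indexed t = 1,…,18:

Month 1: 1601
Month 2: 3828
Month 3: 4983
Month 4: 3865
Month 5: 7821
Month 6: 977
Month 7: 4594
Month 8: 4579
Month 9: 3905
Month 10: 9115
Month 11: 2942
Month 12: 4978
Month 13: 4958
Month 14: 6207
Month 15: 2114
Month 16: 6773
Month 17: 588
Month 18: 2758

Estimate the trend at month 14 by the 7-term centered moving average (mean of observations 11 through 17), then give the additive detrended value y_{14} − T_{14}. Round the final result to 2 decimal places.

2127.00

Trend T_14 = (2942 + 4978 + 4958 + 6207 + 2114 + 6773 + 588) / 7 = 28560/7 = 4080.0000
Detrended value: 6207 − 4080.0000 = 2127.00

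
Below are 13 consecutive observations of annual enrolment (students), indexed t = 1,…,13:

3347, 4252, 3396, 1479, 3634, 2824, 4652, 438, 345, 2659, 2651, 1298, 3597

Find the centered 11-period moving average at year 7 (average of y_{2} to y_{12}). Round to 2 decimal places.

Sum of periods 2–12: 4252 + 3396 + 1479 + 3634 + 2824 + 4652 + 438 + 345 + 2659 + 2651 + 1298 = 27628
Divide by 11: 27628 / 11 = 2511.64

2511.64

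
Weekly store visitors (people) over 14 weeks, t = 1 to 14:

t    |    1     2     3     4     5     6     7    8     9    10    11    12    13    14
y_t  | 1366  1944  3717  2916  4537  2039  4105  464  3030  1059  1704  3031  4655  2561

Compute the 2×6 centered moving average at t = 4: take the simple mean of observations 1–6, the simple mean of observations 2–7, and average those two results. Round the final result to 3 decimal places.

2981.417

Sum over 1–6: 1366 + 1944 + 3717 + 2916 + 4537 + 2039 = 16519
Sum over 2–7: 1944 + 3717 + 2916 + 4537 + 2039 + 4105 = 19258
CMA at t=4 = (16519 + 19258) / (2·6) = 35777 / 12 = 2981.417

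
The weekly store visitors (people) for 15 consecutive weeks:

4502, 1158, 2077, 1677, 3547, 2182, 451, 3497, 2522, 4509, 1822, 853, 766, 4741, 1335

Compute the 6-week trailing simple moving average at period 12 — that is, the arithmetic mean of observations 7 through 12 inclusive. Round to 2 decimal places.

2275.67

Sum of periods 7–12: 451 + 3497 + 2522 + 4509 + 1822 + 853 = 13654
Divide by 6: 13654 / 6 = 2275.67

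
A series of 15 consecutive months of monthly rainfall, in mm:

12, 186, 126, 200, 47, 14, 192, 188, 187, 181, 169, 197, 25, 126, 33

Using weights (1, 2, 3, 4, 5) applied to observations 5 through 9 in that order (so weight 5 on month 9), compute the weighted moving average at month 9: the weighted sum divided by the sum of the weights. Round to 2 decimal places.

155.87

Weighted sum: 1·47 + 2·14 + 3·192 + 4·188 + 5·187 = 47 + 28 + 576 + 752 + 935 = 2338
Weight total: 1 + 2 + 3 + 4 + 5 = 15
WMA = 2338 / 15 = 155.87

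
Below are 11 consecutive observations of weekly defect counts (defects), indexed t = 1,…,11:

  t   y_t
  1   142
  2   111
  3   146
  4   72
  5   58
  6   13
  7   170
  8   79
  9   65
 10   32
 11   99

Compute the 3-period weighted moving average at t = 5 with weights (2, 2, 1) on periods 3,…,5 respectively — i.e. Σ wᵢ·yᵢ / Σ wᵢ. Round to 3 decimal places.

98.800

Weighted sum: 2·146 + 2·72 + 1·58 = 292 + 144 + 58 = 494
Weight total: 2 + 2 + 1 = 5
WMA = 494 / 5 = 98.800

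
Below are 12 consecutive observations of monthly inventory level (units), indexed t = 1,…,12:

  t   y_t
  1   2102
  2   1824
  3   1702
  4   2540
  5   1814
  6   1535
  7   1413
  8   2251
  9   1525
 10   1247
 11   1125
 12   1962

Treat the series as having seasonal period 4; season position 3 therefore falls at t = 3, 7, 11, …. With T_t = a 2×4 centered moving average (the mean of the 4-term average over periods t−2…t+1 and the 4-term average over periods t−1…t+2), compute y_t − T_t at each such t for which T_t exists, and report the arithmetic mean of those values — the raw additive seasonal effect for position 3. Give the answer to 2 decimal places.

-304.06

Season position 3 occurs at t = 3, 7 (where T_t is defined).
t=3: T_3 = 2006.0000; y_3 − T_3 = 1702 − 2006.0000 = -304.0000
t=7: T_7 = 1717.1250; y_7 − T_7 = 1413 − 1717.1250 = -304.1250
Mean deviation: (-304.0000 + -304.1250) / 2 = -304.06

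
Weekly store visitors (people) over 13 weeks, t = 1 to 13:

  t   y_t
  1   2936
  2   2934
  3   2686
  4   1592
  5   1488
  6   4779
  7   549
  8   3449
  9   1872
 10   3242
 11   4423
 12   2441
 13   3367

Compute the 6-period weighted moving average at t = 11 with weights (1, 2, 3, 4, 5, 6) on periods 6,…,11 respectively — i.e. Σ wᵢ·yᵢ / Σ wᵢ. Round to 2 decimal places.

Weighted sum: 1·4779 + 2·549 + 3·3449 + 4·1872 + 5·3242 + 6·4423 = 4779 + 1098 + 10347 + 7488 + 16210 + 26538 = 66460
Weight total: 1 + 2 + 3 + 4 + 5 + 6 = 21
WMA = 66460 / 21 = 3164.76

3164.76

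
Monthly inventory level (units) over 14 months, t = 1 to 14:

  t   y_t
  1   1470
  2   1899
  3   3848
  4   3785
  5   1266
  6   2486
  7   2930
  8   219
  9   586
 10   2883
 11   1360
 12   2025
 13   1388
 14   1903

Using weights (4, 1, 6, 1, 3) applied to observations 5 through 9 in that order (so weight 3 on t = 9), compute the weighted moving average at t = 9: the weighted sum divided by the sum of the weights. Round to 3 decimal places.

Weighted sum: 4·1266 + 1·2486 + 6·2930 + 1·219 + 3·586 = 5064 + 2486 + 17580 + 219 + 1758 = 27107
Weight total: 4 + 1 + 6 + 1 + 3 = 15
WMA = 27107 / 15 = 1807.133

1807.133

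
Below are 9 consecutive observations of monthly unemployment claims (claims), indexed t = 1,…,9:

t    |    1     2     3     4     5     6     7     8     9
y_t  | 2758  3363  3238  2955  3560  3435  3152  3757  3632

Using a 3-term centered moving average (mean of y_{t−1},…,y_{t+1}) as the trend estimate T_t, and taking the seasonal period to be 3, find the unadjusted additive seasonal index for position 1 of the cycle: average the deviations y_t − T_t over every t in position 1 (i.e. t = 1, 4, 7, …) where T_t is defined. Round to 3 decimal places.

Season position 1 occurs at t = 4, 7 (where T_t is defined).
t=4: T_4 = 3251.00000; y_4 − T_4 = 2955 − 3251.00000 = -296.00000
t=7: T_7 = 3448.00000; y_7 − T_7 = 3152 − 3448.00000 = -296.00000
Mean deviation: (-296.00000 + -296.00000) / 2 = -296.000

-296.000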